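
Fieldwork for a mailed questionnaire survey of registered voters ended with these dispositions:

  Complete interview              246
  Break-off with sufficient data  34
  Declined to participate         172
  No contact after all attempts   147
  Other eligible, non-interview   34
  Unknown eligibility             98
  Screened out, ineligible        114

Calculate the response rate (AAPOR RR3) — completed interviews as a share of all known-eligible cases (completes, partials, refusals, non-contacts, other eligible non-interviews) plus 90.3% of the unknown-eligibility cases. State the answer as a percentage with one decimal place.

Top → 246
Determined eligible → 246 + 34 + 172 + 147 + 34 = 633
Eligible share of unknowns → 0.9030 × 98 = 88.49
Base → 633 + 88.49 = 721.49
RR3 = 246 / 721.49 = 0.3410

34.1%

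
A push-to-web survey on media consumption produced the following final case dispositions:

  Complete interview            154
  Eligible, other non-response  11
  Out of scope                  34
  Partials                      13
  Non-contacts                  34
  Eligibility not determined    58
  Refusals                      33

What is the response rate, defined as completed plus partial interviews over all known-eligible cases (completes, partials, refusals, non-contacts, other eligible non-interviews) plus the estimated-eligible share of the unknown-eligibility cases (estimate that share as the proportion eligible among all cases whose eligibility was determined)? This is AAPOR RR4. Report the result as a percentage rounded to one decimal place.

Num → 154 + 13 = 167
Known eligible → 154 + 13 + 33 + 34 + 11 = 245
e = 245 / (245 + 34) = 245 / 279 = 0.8781
e × U → 0.8781 × 58 = 50.93
Denominator → 245 + 50.93 = 295.93
RR4 = 167 / 295.93 = 0.5643

56.4%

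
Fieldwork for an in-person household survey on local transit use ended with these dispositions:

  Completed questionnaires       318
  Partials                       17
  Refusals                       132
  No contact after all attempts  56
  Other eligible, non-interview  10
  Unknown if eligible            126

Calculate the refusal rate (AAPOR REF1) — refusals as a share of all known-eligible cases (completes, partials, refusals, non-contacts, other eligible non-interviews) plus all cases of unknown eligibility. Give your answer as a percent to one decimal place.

20.0%

Numerator: 132
Denominator: 318 + 17 + 132 + 56 + 10 + 126 = 659
REF1 = 132 / 659 = 0.2003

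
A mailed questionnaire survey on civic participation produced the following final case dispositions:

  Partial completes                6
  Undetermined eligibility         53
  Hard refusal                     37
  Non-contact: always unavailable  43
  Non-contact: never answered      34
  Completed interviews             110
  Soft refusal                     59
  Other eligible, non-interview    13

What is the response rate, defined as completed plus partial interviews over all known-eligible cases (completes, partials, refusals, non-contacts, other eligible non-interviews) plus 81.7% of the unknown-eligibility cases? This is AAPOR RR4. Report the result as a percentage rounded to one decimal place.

Refusal or break-off = 37 + 59 = 96
Non-contacts = 34 + 43 = 77
Num: 110 + 6 = 116
Determined eligible: 110 + 6 + 96 + 77 + 13 = 302
e × U: 0.8170 × 53 = 43.30
Denom: 302 + 43.30 = 345.30
RR4 = 116 / 345.30 = 0.3359

33.6%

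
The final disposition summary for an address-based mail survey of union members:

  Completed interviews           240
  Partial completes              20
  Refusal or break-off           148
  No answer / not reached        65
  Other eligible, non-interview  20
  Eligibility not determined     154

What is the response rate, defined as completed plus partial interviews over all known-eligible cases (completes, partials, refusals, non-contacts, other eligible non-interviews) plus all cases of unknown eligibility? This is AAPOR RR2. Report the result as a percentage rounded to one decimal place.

Num = 240 + 20 = 260
Denom = 240 + 20 + 148 + 65 + 20 + 154 = 647
RR2 = 260 / 647 = 0.4019

40.2%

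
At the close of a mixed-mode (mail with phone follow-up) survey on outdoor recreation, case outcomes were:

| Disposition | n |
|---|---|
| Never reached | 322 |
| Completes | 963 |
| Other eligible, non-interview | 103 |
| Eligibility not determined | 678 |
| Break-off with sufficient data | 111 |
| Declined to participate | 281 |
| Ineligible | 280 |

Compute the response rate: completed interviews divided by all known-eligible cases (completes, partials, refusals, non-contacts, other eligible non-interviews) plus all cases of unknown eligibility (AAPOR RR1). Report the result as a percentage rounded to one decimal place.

39.2%

Num: 963
Denom: 963 + 111 + 281 + 322 + 103 + 678 = 2458
RR1 = 963 / 2458 = 0.3918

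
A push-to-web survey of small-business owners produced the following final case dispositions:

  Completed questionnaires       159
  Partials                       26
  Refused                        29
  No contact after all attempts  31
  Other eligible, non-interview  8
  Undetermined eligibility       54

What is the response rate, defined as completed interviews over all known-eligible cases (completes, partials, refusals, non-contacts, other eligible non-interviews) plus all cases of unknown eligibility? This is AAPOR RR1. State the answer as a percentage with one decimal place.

Top = 159
Base = 159 + 26 + 29 + 31 + 8 + 54 = 307
RR1 = 159 / 307 = 0.5179

51.8%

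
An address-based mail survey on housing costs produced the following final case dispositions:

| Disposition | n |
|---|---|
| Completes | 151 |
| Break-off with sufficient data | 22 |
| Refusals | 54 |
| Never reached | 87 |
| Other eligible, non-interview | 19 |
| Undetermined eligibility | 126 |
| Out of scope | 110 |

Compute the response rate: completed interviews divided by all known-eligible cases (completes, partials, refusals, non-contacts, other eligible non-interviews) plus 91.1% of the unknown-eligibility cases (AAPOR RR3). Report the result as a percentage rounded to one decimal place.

Numerator = 151
Known eligible = 151 + 22 + 54 + 87 + 19 = 333
e × U = 0.9110 × 126 = 114.79
Base = 333 + 114.79 = 447.79
RR3 = 151 / 447.79 = 0.3372

33.7%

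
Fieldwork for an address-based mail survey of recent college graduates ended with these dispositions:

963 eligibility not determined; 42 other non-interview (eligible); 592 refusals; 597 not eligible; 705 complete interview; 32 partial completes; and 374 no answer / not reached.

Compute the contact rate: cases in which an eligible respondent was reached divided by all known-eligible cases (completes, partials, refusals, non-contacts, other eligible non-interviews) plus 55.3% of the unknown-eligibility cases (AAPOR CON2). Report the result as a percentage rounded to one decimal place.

Top → 705 + 32 + 592 + 42 = 1371
Determined eligible → 705 + 32 + 592 + 374 + 42 = 1745
Eligible share of unknowns → 0.5530 × 963 = 532.54
Base → 1745 + 532.54 = 2277.54
CON2 = 1371 / 2277.54 = 0.6020

60.2%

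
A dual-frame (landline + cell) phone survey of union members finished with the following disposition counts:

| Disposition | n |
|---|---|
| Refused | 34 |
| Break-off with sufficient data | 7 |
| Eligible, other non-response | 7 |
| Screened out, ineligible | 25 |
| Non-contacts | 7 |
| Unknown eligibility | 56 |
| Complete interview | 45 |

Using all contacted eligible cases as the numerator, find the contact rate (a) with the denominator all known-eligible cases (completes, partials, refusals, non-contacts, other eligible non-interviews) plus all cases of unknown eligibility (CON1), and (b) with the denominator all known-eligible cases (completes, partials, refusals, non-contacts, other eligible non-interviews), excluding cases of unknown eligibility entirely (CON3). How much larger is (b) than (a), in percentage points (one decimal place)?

33.4

Numerator: 45 + 7 + 34 + 7 = 93
Denominator: 45 + 7 + 34 + 7 + 7 + 56 = 156
CON1 = 93 / 156 = 0.5962
Denominator: 45 + 7 + 34 + 7 + 7 = 100
CON3 = 93 / 100 = 0.9300
Difference = 93.00 − 59.62 = 33.38 percentage points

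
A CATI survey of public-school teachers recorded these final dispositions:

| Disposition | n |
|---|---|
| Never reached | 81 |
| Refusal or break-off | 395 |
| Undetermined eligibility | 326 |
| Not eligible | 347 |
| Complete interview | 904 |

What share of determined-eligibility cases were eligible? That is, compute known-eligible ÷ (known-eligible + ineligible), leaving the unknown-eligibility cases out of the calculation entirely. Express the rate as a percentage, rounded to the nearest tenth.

79.9%

Known eligible = 904 + 395 + 81 = 1380
e = 1380 / (1380 + 347) = 1380 / 1727 = 0.7991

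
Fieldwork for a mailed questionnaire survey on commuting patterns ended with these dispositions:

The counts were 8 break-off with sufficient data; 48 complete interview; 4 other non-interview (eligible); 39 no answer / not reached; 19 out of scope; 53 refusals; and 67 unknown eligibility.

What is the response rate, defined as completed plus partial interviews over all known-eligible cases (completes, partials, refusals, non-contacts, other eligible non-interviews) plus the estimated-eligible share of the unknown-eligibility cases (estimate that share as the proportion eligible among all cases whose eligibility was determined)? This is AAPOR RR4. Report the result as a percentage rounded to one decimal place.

Top → 48 + 8 = 56
Eligible (known) → 48 + 8 + 53 + 39 + 4 = 152
e = 152 / (152 + 19) = 152 / 171 = 0.8889
Estimated eligible among unknowns → 0.8889 × 67 = 59.56
Denominator → 152 + 59.56 = 211.56
RR4 = 56 / 211.56 = 0.2647

26.5%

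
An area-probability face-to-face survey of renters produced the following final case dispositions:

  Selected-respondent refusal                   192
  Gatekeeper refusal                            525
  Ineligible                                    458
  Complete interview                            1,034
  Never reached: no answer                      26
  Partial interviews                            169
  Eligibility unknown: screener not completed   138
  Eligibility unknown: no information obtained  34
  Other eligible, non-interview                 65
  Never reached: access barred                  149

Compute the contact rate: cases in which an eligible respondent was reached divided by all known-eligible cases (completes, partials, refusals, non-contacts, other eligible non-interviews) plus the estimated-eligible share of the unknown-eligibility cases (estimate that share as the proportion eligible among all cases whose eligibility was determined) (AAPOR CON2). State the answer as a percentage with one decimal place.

86.2%

Refusals = 525 + 192 = 717
No contact after all attempts = 26 + 149 = 175
Eligibility not determined = 138 + 34 = 172
Numerator: 1034 + 169 + 717 + 65 = 1985
Known eligible: 1034 + 169 + 717 + 175 + 65 = 2160
e = 2160 / (2160 + 458) = 2160 / 2618 = 0.8251
Estimated eligible among unknowns: 0.8251 × 172 = 141.92
Base: 2160 + 141.92 = 2301.92
CON2 = 1985 / 2301.92 = 0.8623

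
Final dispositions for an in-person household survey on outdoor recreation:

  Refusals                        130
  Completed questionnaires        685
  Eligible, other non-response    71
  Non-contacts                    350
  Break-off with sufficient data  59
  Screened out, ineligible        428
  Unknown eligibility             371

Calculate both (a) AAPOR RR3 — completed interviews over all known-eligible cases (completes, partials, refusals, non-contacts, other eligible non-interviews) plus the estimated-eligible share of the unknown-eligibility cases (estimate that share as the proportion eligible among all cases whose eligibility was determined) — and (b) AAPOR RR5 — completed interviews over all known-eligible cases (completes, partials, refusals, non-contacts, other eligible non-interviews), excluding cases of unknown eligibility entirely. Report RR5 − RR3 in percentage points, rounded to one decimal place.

9.4

Top → 685
Determined eligible → 685 + 59 + 130 + 350 + 71 = 1295
e = 1295 / (1295 + 428) = 1295 / 1723 = 0.7516
Eligible share of unknowns → 0.7516 × 371 = 278.84
Base → 1295 + 278.84 = 1573.84
RR3 = 685 / 1573.84 = 0.4352
Base → 685 + 59 + 130 + 350 + 71 = 1295
RR5 = 685 / 1295 = 0.5290
Difference = 52.90 − 43.52 = 9.38 percentage points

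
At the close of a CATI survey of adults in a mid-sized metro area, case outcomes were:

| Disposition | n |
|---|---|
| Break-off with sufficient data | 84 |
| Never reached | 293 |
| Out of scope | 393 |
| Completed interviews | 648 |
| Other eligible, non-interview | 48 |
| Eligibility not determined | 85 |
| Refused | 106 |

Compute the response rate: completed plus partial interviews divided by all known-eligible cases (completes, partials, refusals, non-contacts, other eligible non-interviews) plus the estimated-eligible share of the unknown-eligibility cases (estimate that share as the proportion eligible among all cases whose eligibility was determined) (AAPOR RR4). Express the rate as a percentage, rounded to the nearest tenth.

Num: 648 + 84 = 732
Eligible (known): 648 + 84 + 106 + 293 + 48 = 1179
e = 1179 / (1179 + 393) = 1179 / 1572 = 0.7500
e × U: 0.7500 × 85 = 63.75
Base: 1179 + 63.75 = 1242.75
RR4 = 732 / 1242.75 = 0.5890

58.9%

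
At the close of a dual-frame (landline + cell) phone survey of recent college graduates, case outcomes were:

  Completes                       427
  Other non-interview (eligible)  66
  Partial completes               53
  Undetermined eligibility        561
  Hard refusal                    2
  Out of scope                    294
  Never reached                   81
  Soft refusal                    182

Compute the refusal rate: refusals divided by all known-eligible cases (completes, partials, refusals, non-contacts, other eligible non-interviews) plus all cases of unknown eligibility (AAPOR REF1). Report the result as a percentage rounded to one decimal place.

13.4%

Refusals = 2 + 182 = 184
Top = 184
Denominator = 427 + 53 + 184 + 81 + 66 + 561 = 1372
REF1 = 184 / 1372 = 0.1341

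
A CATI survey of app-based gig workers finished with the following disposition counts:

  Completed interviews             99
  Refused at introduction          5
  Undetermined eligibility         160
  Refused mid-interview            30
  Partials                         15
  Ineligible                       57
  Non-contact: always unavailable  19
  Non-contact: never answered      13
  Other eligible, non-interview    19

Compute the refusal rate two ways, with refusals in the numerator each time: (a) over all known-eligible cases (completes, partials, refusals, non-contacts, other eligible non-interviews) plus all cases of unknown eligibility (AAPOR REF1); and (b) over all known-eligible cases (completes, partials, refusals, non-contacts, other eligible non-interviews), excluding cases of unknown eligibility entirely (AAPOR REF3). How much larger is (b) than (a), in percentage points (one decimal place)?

Declined to participate = 5 + 30 = 35
No answer / not reached = 13 + 19 = 32
Numerator → 35
Denominator → 99 + 15 + 35 + 32 + 19 + 160 = 360
REF1 = 35 / 360 = 0.0972
Denominator → 99 + 15 + 35 + 32 + 19 = 200
REF3 = 35 / 200 = 0.1750
Difference = 17.50 − 9.72 = 7.78 percentage points

7.8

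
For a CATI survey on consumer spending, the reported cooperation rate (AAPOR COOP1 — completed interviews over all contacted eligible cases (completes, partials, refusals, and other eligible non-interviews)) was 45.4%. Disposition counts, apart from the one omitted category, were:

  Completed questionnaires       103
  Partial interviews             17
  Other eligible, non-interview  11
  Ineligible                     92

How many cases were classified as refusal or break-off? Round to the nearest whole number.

96

COOP1 = 103 / D = 0.454
D = 103 / 0.454 = 226.9
Rest of base = 131
refusal or break-off = 226.9 − 131 ≈ 96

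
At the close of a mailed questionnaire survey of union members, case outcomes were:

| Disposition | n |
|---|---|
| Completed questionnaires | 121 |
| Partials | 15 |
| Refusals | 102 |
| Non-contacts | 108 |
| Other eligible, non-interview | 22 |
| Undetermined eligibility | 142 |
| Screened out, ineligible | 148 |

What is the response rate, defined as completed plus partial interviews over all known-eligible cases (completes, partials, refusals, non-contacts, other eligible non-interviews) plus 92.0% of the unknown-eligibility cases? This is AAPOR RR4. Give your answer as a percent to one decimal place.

27.3%

Top → 121 + 15 = 136
Known eligible → 121 + 15 + 102 + 108 + 22 = 368
Estimated eligible among unknowns → 0.9200 × 142 = 130.64
Base → 368 + 130.64 = 498.64
RR4 = 136 / 498.64 = 0.2727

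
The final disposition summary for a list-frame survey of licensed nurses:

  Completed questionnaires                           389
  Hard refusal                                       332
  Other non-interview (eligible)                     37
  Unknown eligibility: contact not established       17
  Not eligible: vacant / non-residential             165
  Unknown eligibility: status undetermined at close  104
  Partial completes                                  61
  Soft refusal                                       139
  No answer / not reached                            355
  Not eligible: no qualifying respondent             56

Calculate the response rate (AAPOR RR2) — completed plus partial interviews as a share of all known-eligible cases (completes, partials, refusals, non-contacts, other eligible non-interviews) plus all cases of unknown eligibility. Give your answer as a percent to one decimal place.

31.4%

Refusal or break-off = 332 + 139 = 471
Undetermined eligibility = 17 + 104 = 121
Out of scope = 56 + 165 = 221
Numerator: 389 + 61 = 450
Base: 389 + 61 + 471 + 355 + 37 + 121 = 1434
RR2 = 450 / 1434 = 0.3138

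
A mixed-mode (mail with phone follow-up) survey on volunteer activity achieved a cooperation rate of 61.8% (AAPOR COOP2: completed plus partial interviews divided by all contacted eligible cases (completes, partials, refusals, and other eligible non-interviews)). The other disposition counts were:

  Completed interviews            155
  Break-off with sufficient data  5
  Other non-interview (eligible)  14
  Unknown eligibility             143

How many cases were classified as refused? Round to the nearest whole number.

85

Num = 155 + 5 = 160
COOP2 = 160 / D = 0.618
D = 160 / 0.618 = 258.9
Remaining denominator categories sum to 174
refused = 258.9 − 174 ≈ 85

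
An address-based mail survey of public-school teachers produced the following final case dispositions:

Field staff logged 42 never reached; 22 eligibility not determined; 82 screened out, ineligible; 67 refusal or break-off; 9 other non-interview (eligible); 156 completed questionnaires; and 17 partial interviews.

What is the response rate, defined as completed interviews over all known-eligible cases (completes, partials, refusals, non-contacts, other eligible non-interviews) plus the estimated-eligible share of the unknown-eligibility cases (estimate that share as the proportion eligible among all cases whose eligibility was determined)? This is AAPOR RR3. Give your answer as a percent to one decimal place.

Numerator: 156
Determined eligible: 156 + 17 + 67 + 42 + 9 = 291
e = 291 / (291 + 82) = 291 / 373 = 0.7802
Eligible share of unknowns: 0.7802 × 22 = 17.16
Base: 291 + 17.16 = 308.16
RR3 = 156 / 308.16 = 0.5062

50.6%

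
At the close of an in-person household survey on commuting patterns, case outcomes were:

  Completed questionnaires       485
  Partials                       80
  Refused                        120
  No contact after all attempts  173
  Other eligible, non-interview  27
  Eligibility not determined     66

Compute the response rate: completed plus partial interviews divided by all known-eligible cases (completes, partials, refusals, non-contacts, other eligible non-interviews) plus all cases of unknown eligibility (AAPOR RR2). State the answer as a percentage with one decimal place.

Num: 485 + 80 = 565
Base: 485 + 80 + 120 + 173 + 27 + 66 = 951
RR2 = 565 / 951 = 0.5941

59.4%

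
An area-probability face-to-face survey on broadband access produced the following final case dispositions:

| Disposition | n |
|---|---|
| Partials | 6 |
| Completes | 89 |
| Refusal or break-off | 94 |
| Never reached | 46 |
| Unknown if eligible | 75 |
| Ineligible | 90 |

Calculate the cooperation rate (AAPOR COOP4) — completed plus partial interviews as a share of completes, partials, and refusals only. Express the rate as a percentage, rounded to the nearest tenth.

50.3%

Top: 89 + 6 = 95
Base: 89 + 6 + 94 = 189
COOP4 = 95 / 189 = 0.5026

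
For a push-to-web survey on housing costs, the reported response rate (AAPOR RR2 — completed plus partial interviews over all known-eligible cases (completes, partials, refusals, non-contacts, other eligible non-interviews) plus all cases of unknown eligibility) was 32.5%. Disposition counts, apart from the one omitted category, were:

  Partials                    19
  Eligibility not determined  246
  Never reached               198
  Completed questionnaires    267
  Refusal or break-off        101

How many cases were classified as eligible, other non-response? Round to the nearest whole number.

Num: 267 + 19 = 286
RR2 = 286 / D = 0.325
D = 286 / 0.325 = 880.0
Other denominator terms total 831
eligible, other non-response = 880.0 − 831 ≈ 49

49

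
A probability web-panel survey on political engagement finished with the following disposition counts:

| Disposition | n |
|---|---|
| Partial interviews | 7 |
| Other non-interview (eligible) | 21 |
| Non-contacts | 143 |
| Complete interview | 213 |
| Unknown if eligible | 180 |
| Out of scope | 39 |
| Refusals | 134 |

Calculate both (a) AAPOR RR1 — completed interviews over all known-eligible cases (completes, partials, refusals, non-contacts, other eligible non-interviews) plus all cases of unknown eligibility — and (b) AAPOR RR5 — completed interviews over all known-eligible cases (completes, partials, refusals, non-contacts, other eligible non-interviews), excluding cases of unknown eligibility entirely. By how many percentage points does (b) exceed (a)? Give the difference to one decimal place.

Top = 213
Denominator = 213 + 7 + 134 + 143 + 21 + 180 = 698
RR1 = 213 / 698 = 0.3052
Denominator = 213 + 7 + 134 + 143 + 21 = 518
RR5 = 213 / 518 = 0.4112
Difference = 41.12 − 30.52 = 10.60 percentage points

10.6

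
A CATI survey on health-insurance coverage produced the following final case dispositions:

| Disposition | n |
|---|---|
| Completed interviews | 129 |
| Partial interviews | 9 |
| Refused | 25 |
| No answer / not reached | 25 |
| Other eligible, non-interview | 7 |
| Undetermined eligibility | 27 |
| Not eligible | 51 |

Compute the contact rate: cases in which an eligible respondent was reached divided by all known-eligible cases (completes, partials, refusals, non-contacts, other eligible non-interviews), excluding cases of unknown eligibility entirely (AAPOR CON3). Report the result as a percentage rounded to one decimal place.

87.2%

Numerator → 129 + 9 + 25 + 7 = 170
Base → 129 + 9 + 25 + 25 + 7 = 195
CON3 = 170 / 195 = 0.8718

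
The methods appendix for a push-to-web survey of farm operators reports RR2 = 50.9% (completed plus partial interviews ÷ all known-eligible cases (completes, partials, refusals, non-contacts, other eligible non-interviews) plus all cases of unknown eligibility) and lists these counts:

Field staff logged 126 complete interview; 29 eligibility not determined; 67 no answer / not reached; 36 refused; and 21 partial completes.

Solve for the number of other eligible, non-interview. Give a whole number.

10

Num = 126 + 21 = 147
RR2 = 147 / D = 0.509
D = 147 / 0.509 = 288.8
Remaining denominator categories sum to 279
other eligible, non-interview = 288.8 − 279 ≈ 10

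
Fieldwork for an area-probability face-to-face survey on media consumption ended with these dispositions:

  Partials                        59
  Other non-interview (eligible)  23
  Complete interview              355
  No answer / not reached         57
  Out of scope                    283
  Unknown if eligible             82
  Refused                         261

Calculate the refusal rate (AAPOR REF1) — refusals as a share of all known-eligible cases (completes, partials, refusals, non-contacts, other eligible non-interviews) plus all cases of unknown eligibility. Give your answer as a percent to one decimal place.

Num = 261
Denom = 355 + 59 + 261 + 57 + 23 + 82 = 837
REF1 = 261 / 837 = 0.3118

31.2%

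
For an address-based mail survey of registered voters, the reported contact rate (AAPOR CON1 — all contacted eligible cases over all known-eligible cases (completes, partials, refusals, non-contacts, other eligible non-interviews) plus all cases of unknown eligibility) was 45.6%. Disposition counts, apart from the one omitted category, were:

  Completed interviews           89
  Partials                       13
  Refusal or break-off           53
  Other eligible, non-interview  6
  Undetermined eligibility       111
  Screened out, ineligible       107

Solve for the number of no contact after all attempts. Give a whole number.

Num: 89 + 13 + 53 + 6 = 161
CON1 = 161 / D = 0.456
D = 161 / 0.456 = 353.1
Other denominator terms total 272
no contact after all attempts = 353.1 − 272 ≈ 81

81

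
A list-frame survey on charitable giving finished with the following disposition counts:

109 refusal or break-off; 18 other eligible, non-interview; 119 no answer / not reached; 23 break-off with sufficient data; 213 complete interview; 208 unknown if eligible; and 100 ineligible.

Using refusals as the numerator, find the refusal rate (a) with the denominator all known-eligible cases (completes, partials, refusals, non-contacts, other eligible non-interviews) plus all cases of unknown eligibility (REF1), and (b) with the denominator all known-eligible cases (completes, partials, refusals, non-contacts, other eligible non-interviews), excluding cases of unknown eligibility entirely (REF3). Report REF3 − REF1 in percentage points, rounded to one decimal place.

6.8

Num: 109
Denom: 213 + 23 + 109 + 119 + 18 + 208 = 690
REF1 = 109 / 690 = 0.1580
Denom: 213 + 23 + 109 + 119 + 18 = 482
REF3 = 109 / 482 = 0.2261
Difference = 22.61 − 15.80 = 6.81 percentage points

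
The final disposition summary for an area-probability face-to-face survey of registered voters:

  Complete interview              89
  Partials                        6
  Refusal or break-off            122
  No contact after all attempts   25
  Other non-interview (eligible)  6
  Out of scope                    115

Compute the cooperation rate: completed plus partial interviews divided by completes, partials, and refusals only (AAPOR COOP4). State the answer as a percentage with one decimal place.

Numerator = 89 + 6 = 95
Denom = 89 + 6 + 122 = 217
COOP4 = 95 / 217 = 0.4378

43.8%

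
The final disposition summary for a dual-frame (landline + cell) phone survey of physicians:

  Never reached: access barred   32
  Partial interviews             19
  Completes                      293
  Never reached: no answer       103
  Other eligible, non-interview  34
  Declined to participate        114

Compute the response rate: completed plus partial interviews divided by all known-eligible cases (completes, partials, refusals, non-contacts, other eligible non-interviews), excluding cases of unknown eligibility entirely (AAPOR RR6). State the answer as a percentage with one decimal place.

52.4%

Non-contacts = 103 + 32 = 135
Num = 293 + 19 = 312
Base = 293 + 19 + 114 + 135 + 34 = 595
RR6 = 312 / 595 = 0.5244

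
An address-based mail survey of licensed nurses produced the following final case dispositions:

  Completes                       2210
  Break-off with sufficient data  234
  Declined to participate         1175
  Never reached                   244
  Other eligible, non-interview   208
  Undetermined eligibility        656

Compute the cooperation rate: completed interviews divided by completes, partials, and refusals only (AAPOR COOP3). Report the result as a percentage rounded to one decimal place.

Num: 2210
Denom: 2210 + 234 + 1175 = 3619
COOP3 = 2210 / 3619 = 0.6107

61.1%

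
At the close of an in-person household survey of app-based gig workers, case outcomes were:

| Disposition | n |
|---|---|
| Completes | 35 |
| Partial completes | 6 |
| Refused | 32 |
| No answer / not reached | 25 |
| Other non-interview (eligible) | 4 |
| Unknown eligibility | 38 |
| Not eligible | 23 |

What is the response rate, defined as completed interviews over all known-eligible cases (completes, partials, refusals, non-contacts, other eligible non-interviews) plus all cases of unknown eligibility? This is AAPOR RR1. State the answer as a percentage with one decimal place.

Numerator = 35
Denominator = 35 + 6 + 32 + 25 + 4 + 38 = 140
RR1 = 35 / 140 = 0.2500

25.0%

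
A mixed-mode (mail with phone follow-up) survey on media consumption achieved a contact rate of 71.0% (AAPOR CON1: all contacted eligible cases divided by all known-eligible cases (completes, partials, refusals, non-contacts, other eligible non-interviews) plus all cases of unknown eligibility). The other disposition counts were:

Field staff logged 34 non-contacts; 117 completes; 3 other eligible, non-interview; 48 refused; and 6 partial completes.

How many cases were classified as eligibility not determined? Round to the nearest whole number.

Top = 117 + 6 + 48 + 3 = 174
CON1 = 174 / D = 0.710
D = 174 / 0.710 = 245.1
Remaining denominator categories sum to 208
eligibility not determined = 245.1 − 208 ≈ 37

37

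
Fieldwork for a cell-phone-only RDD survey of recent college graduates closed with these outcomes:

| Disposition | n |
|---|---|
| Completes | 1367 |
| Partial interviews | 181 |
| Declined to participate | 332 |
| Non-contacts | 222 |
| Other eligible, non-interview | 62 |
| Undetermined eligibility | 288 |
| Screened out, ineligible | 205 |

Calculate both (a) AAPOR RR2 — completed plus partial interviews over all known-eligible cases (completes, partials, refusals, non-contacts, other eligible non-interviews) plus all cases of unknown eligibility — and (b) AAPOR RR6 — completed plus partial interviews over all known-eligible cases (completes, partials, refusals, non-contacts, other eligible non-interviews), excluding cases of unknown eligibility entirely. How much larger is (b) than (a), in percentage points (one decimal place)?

Numerator = 1367 + 181 = 1548
Denominator = 1367 + 181 + 332 + 222 + 62 + 288 = 2452
RR2 = 1548 / 2452 = 0.6313
Denominator = 1367 + 181 + 332 + 222 + 62 = 2164
RR6 = 1548 / 2164 = 0.7153
Difference = 71.53 − 63.13 = 8.40 percentage points

8.4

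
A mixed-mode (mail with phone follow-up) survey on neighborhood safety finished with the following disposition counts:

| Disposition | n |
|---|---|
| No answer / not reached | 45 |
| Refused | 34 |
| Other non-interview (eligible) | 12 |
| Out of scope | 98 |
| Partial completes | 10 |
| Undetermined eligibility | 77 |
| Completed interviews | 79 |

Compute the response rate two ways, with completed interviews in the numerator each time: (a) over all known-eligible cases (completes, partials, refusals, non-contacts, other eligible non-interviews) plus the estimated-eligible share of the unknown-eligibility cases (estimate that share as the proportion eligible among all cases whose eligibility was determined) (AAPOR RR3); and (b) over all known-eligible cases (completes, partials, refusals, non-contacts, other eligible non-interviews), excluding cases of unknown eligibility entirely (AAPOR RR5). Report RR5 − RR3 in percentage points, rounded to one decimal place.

9.5

Top: 79
Determined eligible: 79 + 10 + 34 + 45 + 12 = 180
e = 180 / (180 + 98) = 180 / 278 = 0.6475
e × U: 0.6475 × 77 = 49.86
Denominator: 180 + 49.86 = 229.86
RR3 = 79 / 229.86 = 0.3437
Denominator: 79 + 10 + 34 + 45 + 12 = 180
RR5 = 79 / 180 = 0.4389
Difference = 43.89 − 34.37 = 9.52 percentage points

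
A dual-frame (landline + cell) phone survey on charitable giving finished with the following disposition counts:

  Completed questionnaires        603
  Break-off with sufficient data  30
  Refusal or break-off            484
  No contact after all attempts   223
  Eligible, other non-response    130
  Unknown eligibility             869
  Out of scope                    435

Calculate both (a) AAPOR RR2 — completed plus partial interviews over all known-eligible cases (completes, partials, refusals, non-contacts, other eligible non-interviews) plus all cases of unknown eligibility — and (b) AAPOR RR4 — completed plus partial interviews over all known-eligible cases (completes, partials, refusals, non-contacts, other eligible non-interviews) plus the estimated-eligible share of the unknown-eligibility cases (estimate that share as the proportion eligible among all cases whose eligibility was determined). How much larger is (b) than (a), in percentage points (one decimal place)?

2.5

Numerator → 603 + 30 = 633
Denominator → 603 + 30 + 484 + 223 + 130 + 869 = 2339
RR2 = 633 / 2339 = 0.2706
Determined eligible → 603 + 30 + 484 + 223 + 130 = 1470
e = 1470 / (1470 + 435) = 1470 / 1905 = 0.7717
Estimated eligible among unknowns → 0.7717 × 869 = 670.61
Denominator → 1470 + 670.61 = 2140.61
RR4 = 633 / 2140.61 = 0.2957
Difference = 29.57 − 27.06 = 2.51 percentage points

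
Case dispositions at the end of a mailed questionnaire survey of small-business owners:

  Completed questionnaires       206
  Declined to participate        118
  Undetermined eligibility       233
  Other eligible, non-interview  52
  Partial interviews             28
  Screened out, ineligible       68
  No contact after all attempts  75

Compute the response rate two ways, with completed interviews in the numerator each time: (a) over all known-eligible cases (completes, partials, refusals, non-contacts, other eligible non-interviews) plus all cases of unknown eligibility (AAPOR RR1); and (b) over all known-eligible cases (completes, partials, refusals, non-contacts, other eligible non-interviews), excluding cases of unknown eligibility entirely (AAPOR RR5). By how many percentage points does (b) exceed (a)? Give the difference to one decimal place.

14.1

Num = 206
Base = 206 + 28 + 118 + 75 + 52 + 233 = 712
RR1 = 206 / 712 = 0.2893
Base = 206 + 28 + 118 + 75 + 52 = 479
RR5 = 206 / 479 = 0.4301
Difference = 43.01 − 28.93 = 14.08 percentage points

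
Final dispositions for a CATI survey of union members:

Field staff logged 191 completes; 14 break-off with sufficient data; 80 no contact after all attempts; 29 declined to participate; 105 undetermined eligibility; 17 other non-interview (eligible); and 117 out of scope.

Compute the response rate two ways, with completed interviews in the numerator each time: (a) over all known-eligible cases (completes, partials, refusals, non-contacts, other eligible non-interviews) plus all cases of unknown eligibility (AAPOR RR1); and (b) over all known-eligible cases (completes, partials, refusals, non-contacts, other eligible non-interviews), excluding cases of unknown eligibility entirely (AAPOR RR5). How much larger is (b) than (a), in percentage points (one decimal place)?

13.9

Top: 191
Base: 191 + 14 + 29 + 80 + 17 + 105 = 436
RR1 = 191 / 436 = 0.4381
Base: 191 + 14 + 29 + 80 + 17 = 331
RR5 = 191 / 331 = 0.5770
Difference = 57.70 − 43.81 = 13.89 percentage points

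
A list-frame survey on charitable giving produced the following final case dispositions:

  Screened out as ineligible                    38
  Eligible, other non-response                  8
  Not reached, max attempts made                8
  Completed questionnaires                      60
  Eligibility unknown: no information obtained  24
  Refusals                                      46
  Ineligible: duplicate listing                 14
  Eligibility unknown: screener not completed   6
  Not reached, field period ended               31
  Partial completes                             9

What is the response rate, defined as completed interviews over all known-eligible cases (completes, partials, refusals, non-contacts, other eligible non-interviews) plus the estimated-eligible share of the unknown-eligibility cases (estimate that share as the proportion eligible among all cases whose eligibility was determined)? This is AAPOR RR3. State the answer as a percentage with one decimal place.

Non-contacts = 31 + 8 = 39
Unknown if eligible = 6 + 24 = 30
Ineligible = 38 + 14 = 52
Top → 60
Known eligible → 60 + 9 + 46 + 39 + 8 = 162
e = 162 / (162 + 52) = 162 / 214 = 0.7570
Eligible share of unknowns → 0.7570 × 30 = 22.71
Base → 162 + 22.71 = 184.71
RR3 = 60 / 184.71 = 0.3248

32.5%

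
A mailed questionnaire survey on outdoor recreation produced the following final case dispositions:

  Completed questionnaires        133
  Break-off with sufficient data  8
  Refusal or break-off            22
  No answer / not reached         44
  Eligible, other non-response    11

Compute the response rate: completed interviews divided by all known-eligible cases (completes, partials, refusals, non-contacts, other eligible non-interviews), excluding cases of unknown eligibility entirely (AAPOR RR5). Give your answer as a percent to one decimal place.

Numerator = 133
Denom = 133 + 8 + 22 + 44 + 11 = 218
RR5 = 133 / 218 = 0.6101

61.0%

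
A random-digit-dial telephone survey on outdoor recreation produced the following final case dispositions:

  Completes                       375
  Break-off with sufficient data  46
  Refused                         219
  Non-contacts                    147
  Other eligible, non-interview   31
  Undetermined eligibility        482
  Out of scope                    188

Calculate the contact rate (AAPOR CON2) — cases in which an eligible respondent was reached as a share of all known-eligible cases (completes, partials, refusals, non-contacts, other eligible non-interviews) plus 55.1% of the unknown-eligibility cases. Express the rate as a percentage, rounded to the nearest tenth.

Top = 375 + 46 + 219 + 31 = 671
Eligible (known) = 375 + 46 + 219 + 147 + 31 = 818
e × U = 0.5510 × 482 = 265.58
Base = 818 + 265.58 = 1083.58
CON2 = 671 / 1083.58 = 0.6192

61.9%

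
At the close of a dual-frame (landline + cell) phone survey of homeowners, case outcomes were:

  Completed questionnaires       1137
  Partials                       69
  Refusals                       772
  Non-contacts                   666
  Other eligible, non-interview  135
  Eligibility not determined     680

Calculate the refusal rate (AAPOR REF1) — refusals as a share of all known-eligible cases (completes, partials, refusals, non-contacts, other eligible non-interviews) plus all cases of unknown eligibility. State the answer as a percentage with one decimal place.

Top: 772
Denominator: 1137 + 69 + 772 + 666 + 135 + 680 = 3459
REF1 = 772 / 3459 = 0.2232

22.3%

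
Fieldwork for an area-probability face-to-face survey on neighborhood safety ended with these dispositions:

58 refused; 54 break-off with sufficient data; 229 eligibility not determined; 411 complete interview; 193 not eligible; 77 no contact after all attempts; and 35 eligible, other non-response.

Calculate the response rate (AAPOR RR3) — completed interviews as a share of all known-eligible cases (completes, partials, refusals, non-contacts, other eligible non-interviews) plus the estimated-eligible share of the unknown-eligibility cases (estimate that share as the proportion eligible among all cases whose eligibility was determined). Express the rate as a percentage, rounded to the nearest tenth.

Num = 411
Determined eligible = 411 + 54 + 58 + 77 + 35 = 635
e = 635 / (635 + 193) = 635 / 828 = 0.7669
e × U = 0.7669 × 229 = 175.62
Base = 635 + 175.62 = 810.62
RR3 = 411 / 810.62 = 0.5070

50.7%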